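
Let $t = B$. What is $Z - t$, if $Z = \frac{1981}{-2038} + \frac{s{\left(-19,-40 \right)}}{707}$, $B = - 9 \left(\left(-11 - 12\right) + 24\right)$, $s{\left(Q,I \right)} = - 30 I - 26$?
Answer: $\frac{13959839}{1440866} \approx 9.6885$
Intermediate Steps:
$s{\left(Q,I \right)} = -26 - 30 I$
$B = -9$ ($B = - 9 \left(\left(-11 - 12\right) + 24\right) = - 9 \left(-23 + 24\right) = \left(-9\right) 1 = -9$)
$t = -9$
$Z = \frac{992045}{1440866}$ ($Z = \frac{1981}{-2038} + \frac{-26 - -1200}{707} = 1981 \left(- \frac{1}{2038}\right) + \left(-26 + 1200\right) \frac{1}{707} = - \frac{1981}{2038} + 1174 \cdot \frac{1}{707} = - \frac{1981}{2038} + \frac{1174}{707} = \frac{992045}{1440866} \approx 0.68851$)
$Z - t = \frac{992045}{1440866} - -9 = \frac{992045}{1440866} + 9 = \frac{13959839}{1440866}$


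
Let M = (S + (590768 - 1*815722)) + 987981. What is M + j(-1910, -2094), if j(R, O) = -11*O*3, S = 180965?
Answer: 1013094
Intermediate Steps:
j(R, O) = -33*O
M = 943992 (M = (180965 + (590768 - 1*815722)) + 987981 = (180965 + (590768 - 815722)) + 987981 = (180965 - 224954) + 987981 = -43989 + 987981 = 943992)
M + j(-1910, -2094) = 943992 - 33*(-2094) = 943992 + 69102 = 1013094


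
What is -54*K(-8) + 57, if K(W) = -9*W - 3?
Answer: -3669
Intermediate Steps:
K(W) = -3 - 9*W
-54*K(-8) + 57 = -54*(-3 - 9*(-8)) + 57 = -54*(-3 + 72) + 57 = -54*69 + 57 = -3726 + 57 = -3669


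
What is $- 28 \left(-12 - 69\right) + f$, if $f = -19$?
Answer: $2249$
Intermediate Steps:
$- 28 \left(-12 - 69\right) + f = - 28 \left(-12 - 69\right) - 19 = \left(-28\right) \left(-81\right) - 19 = 2268 - 19 = 2249$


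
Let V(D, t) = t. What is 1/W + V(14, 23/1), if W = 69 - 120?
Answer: 1172/51 ≈ 22.980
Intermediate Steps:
W = -51
1/W + V(14, 23/1) = 1/(-51) + 23/1 = -1/51 + 23*1 = -1/51 + 23 = 1172/51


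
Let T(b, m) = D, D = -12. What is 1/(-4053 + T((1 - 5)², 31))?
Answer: -1/4065 ≈ -0.00024600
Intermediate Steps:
T(b, m) = -12
1/(-4053 + T((1 - 5)², 31)) = 1/(-4053 - 12) = 1/(-4065) = -1/4065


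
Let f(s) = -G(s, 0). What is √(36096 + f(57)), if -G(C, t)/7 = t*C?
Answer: 16*√141 ≈ 189.99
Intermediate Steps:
G(C, t) = -7*C*t (G(C, t) = -7*t*C = -7*C*t)
f(s) = 0 (f(s) = -(-7)*s*0 = -1*0 = 0)
√(36096 + f(57)) = √(36096 + 0) = √36096 = 16*√141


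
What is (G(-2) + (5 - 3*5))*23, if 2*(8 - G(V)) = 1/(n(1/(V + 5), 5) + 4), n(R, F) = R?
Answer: -1265/26 ≈ -48.654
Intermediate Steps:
G(V) = 8 - 1/(2*(4 + 1/(5 + V))) (G(V) = 8 - 1/(2*(1/(V + 5) + 4)) = 8 - 1/(2*(1/(5 + V) + 4)) = 8 - 1/(2*(4 + 1/(5 + V))))
(G(-2) + (5 - 3*5))*23 = ((331 + 63*(-2))/(2*(21 + 4*(-2))) + (5 - 3*5))*23 = ((331 - 126)/(2*(21 - 8)) + (5 - 15))*23 = ((½)*205/13 - 10)*23 = ((½)*(1/13)*205 - 10)*23 = (205/26 - 10)*23 = -55/26*23 = -1265/26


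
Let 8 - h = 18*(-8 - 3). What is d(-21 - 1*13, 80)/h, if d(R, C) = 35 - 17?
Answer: 9/103 ≈ 0.087379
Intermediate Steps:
d(R, C) = 18
h = 206 (h = 8 - 18*(-8 - 3) = 8 - 18*(-11) = 8 - 1*(-198) = 8 + 198 = 206)
d(-21 - 1*13, 80)/h = 18/206 = 18*(1/206) = 9/103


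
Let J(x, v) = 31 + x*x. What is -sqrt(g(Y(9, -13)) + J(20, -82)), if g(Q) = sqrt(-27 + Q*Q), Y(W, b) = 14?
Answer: -2*sqrt(111) ≈ -21.071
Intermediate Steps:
J(x, v) = 31 + x**2
g(Q) = sqrt(-27 + Q**2)
-sqrt(g(Y(9, -13)) + J(20, -82)) = -sqrt(sqrt(-27 + 14**2) + (31 + 20**2)) = -sqrt(sqrt(-27 + 196) + (31 + 400)) = -sqrt(sqrt(169) + 431) = -sqrt(13 + 431) = -sqrt(444) = -2*sqrt(111)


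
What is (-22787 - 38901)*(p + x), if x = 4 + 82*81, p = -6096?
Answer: -33928400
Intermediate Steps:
x = 6646 (x = 4 + 6642 = 6646)
(-22787 - 38901)*(p + x) = (-22787 - 38901)*(-6096 + 6646) = -61688*550 = -33928400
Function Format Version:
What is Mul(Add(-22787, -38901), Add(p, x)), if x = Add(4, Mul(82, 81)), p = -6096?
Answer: -33928400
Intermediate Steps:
x = 6646 (x = Add(4, 6642) = 6646)
Mul(Add(-22787, -38901), Add(p, x)) = Mul(Add(-22787, -38901), Add(-6096, 6646)) = Mul(-61688, 550) = -33928400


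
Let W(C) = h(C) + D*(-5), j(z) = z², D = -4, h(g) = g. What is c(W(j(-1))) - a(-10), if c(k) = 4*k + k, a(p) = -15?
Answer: 120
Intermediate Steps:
W(C) = 20 + C (W(C) = C - 4*(-5) = C + 20 = 20 + C)
c(k) = 5*k
c(W(j(-1))) - a(-10) = 5*(20 + (-1)²) - 1*(-15) = 5*(20 + 1) + 15 = 5*21 + 15 = 105 + 15 = 120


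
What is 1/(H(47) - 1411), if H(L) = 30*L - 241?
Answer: -1/242 ≈ -0.0041322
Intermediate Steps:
H(L) = -241 + 30*L
1/(H(47) - 1411) = 1/((-241 + 30*47) - 1411) = 1/((-241 + 1410) - 1411) = 1/(1169 - 1411) = 1/(-242) = -1/242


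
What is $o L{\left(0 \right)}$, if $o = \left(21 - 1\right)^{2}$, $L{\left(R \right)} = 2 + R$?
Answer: $800$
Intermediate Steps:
$o = 400$ ($o = 20^{2} = 400$)
$o L{\left(0 \right)} = 400 \left(2 + 0\right) = 400 \cdot 2 = 800$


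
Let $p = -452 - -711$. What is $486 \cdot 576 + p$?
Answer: $280195$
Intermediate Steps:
$p = 259$ ($p = -452 + 711 = 259$)
$486 \cdot 576 + p = 486 \cdot 576 + 259 = 279936 + 259 = 280195$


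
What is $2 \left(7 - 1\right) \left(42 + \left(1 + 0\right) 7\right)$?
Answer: $588$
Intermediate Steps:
$2 \left(7 - 1\right) \left(42 + \left(1 + 0\right) 7\right) = 2 \cdot 6 \left(42 + 1 \cdot 7\right) = 12 \left(42 + 7\right) = 12 \cdot 49 = 588$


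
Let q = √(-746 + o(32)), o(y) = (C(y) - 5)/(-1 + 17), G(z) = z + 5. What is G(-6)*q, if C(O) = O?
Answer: -I*√11909/4 ≈ -27.282*I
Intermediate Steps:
G(z) = 5 + z
o(y) = -5/16 + y/16 (o(y) = (y - 5)/(-1 + 17) = (-5 + y)/16 = (-5 + y)*(1/16) = -5/16 + y/16)
q = I*√11909/4 (q = √(-746 + (-5/16 + (1/16)*32)) = √(-746 + (-5/16 + 2)) = √(-746 + 27/16) = √(-11909/16) = I*√11909/4 ≈ 27.282*I)
G(-6)*q = (5 - 6)*(I*√11909/4) = -I*√11909/4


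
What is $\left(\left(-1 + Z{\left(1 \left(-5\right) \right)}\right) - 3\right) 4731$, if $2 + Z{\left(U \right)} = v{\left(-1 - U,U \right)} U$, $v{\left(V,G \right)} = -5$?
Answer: $89889$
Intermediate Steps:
$Z{\left(U \right)} = -2 - 5 U$
$\left(\left(-1 + Z{\left(1 \left(-5\right) \right)}\right) - 3\right) 4731 = \left(\left(-1 - \left(2 + 5 \cdot 1 \left(-5\right)\right)\right) - 3\right) 4731 = \left(\left(-1 - -23\right) - 3\right) 4731 = \left(\left(-1 + \left(-2 + 25\right)\right) - 3\right) 4731 = \left(\left(-1 + 23\right) - 3\right) 4731 = \left(22 - 3\right) 4731 = 19 \cdot 4731 = 89889$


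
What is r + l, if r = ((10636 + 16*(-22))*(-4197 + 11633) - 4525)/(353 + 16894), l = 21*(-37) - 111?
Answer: 61151963/17247 ≈ 3545.7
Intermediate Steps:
l = -888 (l = -777 - 111 = -888)
r = 76467299/17247 (r = ((10636 - 352)*7436 - 4525)/17247 = (10284*7436 - 4525)*(1/17247) = (76471824 - 4525)*(1/17247) = 76467299*(1/17247) = 76467299/17247 ≈ 4433.7)
r + l = 76467299/17247 - 888 = 61151963/17247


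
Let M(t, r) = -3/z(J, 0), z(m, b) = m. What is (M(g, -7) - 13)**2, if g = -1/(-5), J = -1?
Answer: 100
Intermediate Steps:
g = 1/5 (g = -1*(-1/5) = 1/5 ≈ 0.20000)
M(t, r) = 3 (M(t, r) = -3/(-1) = -3*(-1) = 3)
(M(g, -7) - 13)**2 = (3 - 13)**2 = (-10)**2 = 100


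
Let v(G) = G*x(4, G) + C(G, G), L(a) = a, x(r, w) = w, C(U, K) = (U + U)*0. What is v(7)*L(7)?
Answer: 343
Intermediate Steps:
C(U, K) = 0 (C(U, K) = (2*U)*0 = 0)
v(G) = G**2 (v(G) = G*G + 0 = G**2 + 0 = G**2)
v(7)*L(7) = 7**2*7 = 49*7 = 343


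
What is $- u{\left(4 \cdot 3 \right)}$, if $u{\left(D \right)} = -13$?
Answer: $13$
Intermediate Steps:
$- u{\left(4 \cdot 3 \right)} = \left(-1\right) \left(-13\right) = 13$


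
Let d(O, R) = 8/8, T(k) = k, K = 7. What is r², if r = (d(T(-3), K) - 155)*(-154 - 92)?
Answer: 1435197456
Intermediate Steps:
d(O, R) = 1 (d(O, R) = 8*(⅛) = 1)
r = 37884 (r = (1 - 155)*(-154 - 92) = -154*(-246) = 37884)
r² = 37884² = 1435197456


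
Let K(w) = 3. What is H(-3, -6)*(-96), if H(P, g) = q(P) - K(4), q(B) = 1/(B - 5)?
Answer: 300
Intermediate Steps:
q(B) = 1/(-5 + B)
H(P, g) = -3 + 1/(-5 + P) (H(P, g) = 1/(-5 + P) - 1*3 = 1/(-5 + P) - 3 = -3 + 1/(-5 + P))
H(-3, -6)*(-96) = ((16 - 3*(-3))/(-5 - 3))*(-96) = ((16 + 9)/(-8))*(-96) = -1/8*25*(-96) = -25/8*(-96) = 300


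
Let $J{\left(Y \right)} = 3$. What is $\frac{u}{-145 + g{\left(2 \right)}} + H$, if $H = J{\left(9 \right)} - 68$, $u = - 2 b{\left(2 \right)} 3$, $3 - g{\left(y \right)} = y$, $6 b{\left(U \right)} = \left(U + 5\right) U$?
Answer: $- \frac{4673}{72} \approx -64.903$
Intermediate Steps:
$b{\left(U \right)} = \frac{U \left(5 + U\right)}{6}$ ($b{\left(U \right)} = \frac{\left(U + 5\right) U}{6} = \frac{\left(5 + U\right) U}{6} = \frac{U \left(5 + U\right)}{6}$)
$g{\left(y \right)} = 3 - y$
$u = -14$ ($u = - 2 \cdot \frac{1}{6} \cdot 2 \left(5 + 2\right) 3 = - 2 \cdot \frac{1}{6} \cdot 2 \cdot 7 \cdot 3 = \left(-2\right) \frac{7}{3} \cdot 3 = \left(- \frac{14}{3}\right) 3 = -14$)
$H = -65$ ($H = 3 - 68 = -65$)
$\frac{u}{-145 + g{\left(2 \right)}} + H = \frac{1}{-145 + \left(3 - 2\right)} \left(-14\right) - 65 = \frac{1}{-145 + 1} \left(-14\right) - 65 = \frac{1}{-144} \left(-14\right) - 65 = \left(- \frac{1}{144}\right) \left(-14\right) - 65 = \frac{7}{72} - 65 = - \frac{4673}{72}$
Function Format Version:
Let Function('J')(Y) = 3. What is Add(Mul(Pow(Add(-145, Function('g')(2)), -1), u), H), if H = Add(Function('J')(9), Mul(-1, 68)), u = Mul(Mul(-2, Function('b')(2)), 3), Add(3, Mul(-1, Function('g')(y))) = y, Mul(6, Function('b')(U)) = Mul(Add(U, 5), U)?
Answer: Rational(-4673, 72) ≈ -64.903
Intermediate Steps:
Function('b')(U) = Mul(Rational(1, 6), U, Add(5, U)) (Function('b')(U) = Mul(Rational(1, 6), Mul(Add(U, 5), U)) = Mul(Rational(1, 6), Mul(Add(5, U), U)) = Mul(Rational(1, 6), Mul(U, Add(5, U))) = Mul(Rational(1, 6), U, Add(5, U)))
Function('g')(y) = Add(3, Mul(-1, y))
u = -14 (u = Mul(Mul(-2, Mul(Rational(1, 6), 2, Add(5, 2))), 3) = Mul(Mul(-2, Mul(Rational(1, 6), 2, 7)), 3) = Mul(Mul(-2, Rational(7, 3)), 3) = Mul(Rational(-14, 3), 3) = -14)
H = -65 (H = Add(3, Mul(-1, 68)) = Add(3, -68) = -65)
Add(Mul(Pow(Add(-145, Function('g')(2)), -1), u), H) = Add(Mul(Pow(Add(-145, Add(3, Mul(-1, 2))), -1), -14), -65) = Add(Mul(Pow(Add(-145, Add(3, -2)), -1), -14), -65) = Add(Mul(Pow(Add(-145, 1), -1), -14), -65) = Add(Mul(Pow(-144, -1), -14), -65) = Add(Mul(Rational(-1, 144), -14), -65) = Add(Rational(7, 72), -65) = Rational(-4673, 72)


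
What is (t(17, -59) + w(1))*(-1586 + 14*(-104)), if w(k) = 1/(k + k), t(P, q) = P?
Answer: -53235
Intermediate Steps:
w(k) = 1/(2*k)
(t(17, -59) + w(1))*(-1586 + 14*(-104)) = (17 + (½)/1)*(-1586 + 14*(-104)) = (17 + (½)*1)*(-1586 - 1456) = (17 + ½)*(-3042) = (35/2)*(-3042) = -53235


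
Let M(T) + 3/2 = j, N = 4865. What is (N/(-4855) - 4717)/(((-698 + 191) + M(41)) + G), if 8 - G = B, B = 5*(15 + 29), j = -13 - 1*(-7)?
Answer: 9162360/1410863 ≈ 6.4942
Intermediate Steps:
j = -6 (j = -13 + 7 = -6)
B = 220 (B = 5*44 = 220)
M(T) = -15/2 (M(T) = -3/2 - 6 = -15/2)
G = -212 (G = 8 - 1*220 = 8 - 220 = -212)
(N/(-4855) - 4717)/(((-698 + 191) + M(41)) + G) = (4865/(-4855) - 4717)/(((-698 + 191) - 15/2) - 212) = (4865*(-1/4855) - 4717)/((-507 - 15/2) - 212) = (-973/971 - 4717)/(-1029/2 - 212) = -4581180/(971*(-1453/2)) = -4581180/971*(-2/1453) = 9162360/1410863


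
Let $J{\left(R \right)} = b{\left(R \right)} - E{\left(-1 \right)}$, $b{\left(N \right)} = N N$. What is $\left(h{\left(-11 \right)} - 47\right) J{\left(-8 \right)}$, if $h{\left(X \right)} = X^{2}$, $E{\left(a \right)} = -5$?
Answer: $5106$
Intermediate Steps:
$b{\left(N \right)} = N^{2}$
$J{\left(R \right)} = 5 + R^{2}$ ($J{\left(R \right)} = R^{2} - -5 = R^{2} + 5 = 5 + R^{2}$)
$\left(h{\left(-11 \right)} - 47\right) J{\left(-8 \right)} = \left(\left(-11\right)^{2} - 47\right) \left(5 + \left(-8\right)^{2}\right) = \left(121 - 47\right) \left(5 + 64\right) = 74 \cdot 69 = 5106$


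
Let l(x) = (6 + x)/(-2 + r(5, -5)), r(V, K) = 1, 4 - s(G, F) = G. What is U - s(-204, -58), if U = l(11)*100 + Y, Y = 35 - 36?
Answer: -1909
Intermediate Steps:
s(G, F) = 4 - G
l(x) = -6 - x (l(x) = (6 + x)/(-2 + 1) = (6 + x)/(-1) = (6 + x)*(-1) = -6 - x)
Y = -1
U = -1701 (U = (-6 - 1*11)*100 - 1 = (-6 - 11)*100 - 1 = -17*100 - 1 = -1700 - 1 = -1701)
U - s(-204, -58) = -1701 - (4 - 1*(-204)) = -1701 - (4 + 204) = -1701 - 1*208 = -1701 - 208 = -1909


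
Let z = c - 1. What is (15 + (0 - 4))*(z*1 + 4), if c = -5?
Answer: -22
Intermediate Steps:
z = -6 (z = -5 - 1 = -6)
(15 + (0 - 4))*(z*1 + 4) = (15 + (0 - 4))*(-6*1 + 4) = (15 - 4)*(-6 + 4) = 11*(-2) = -22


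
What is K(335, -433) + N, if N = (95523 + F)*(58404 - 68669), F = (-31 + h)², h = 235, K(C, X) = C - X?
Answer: -1407731067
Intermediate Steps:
F = 41616 (F = (-31 + 235)² = 204² = 41616)
N = -1407731835 (N = (95523 + 41616)*(58404 - 68669) = 137139*(-10265) = -1407731835)
K(335, -433) + N = (335 - 1*(-433)) - 1407731835 = (335 + 433) - 1407731835 = 768 - 1407731835 = -1407731067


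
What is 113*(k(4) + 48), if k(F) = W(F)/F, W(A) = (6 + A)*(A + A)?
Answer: 7684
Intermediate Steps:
W(A) = 2*A*(6 + A) (W(A) = (6 + A)*(2*A) = 2*A*(6 + A))
k(F) = 12 + 2*F (k(F) = (2*F*(6 + F))/F = 12 + 2*F)
113*(k(4) + 48) = 113*((12 + 2*4) + 48) = 113*((12 + 8) + 48) = 113*(20 + 48) = 113*68 = 7684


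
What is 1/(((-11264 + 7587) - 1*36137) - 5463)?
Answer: -1/45277 ≈ -2.2086e-5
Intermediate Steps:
1/(((-11264 + 7587) - 1*36137) - 5463) = 1/((-3677 - 36137) - 5463) = 1/(-39814 - 5463) = 1/(-45277) = -1/45277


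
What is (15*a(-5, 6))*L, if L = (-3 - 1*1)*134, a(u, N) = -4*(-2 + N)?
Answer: 128640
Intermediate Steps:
a(u, N) = 8 - 4*N
L = -536 (L = (-3 - 1)*134 = -4*134 = -536)
(15*a(-5, 6))*L = (15*(8 - 4*6))*(-536) = (15*(8 - 24))*(-536) = (15*(-16))*(-536) = -240*(-536) = 128640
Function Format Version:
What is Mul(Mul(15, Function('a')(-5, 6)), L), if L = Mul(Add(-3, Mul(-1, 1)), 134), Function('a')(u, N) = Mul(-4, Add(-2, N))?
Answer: 128640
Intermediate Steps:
Function('a')(u, N) = Add(8, Mul(-4, N))
L = -536 (L = Mul(Add(-3, -1), 134) = Mul(-4, 134) = -536)
Mul(Mul(15, Function('a')(-5, 6)), L) = Mul(Mul(15, Add(8, Mul(-4, 6))), -536) = Mul(Mul(15, Add(8, -24)), -536) = Mul(Mul(15, -16), -536) = Mul(-240, -536) = 128640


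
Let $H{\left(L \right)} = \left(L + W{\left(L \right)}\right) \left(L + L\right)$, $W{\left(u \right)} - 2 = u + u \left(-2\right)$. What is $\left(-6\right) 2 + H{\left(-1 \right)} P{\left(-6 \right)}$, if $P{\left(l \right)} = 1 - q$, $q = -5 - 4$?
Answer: $-52$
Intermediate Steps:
$q = -9$ ($q = -5 - 4 = -9$)
$W{\left(u \right)} = 2 - u$ ($W{\left(u \right)} = 2 + \left(u + u \left(-2\right)\right) = 2 + \left(u - 2 u\right) = 2 - u$)
$P{\left(l \right)} = 10$ ($P{\left(l \right)} = 1 - -9 = 1 + 9 = 10$)
$H{\left(L \right)} = 4 L$ ($H{\left(L \right)} = \left(L - \left(-2 + L\right)\right) \left(L + L\right) = 2 \cdot 2 L = 4 L$)
$\left(-6\right) 2 + H{\left(-1 \right)} P{\left(-6 \right)} = \left(-6\right) 2 + 4 \left(-1\right) 10 = -12 - 40 = -52$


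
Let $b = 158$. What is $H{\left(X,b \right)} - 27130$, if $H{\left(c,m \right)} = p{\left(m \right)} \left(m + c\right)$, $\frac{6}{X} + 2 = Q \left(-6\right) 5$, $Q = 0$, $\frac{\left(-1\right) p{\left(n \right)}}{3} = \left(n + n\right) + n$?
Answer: $-247540$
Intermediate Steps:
$p{\left(n \right)} = - 9 n$ ($p{\left(n \right)} = - 3 \left(\left(n + n\right) + n\right) = - 3 \left(2 n + n\right) = - 3 \cdot 3 n = - 9 n$)
$X = -3$ ($X = \frac{6}{-2 + 0 \left(-6\right) 5} = \frac{6}{-2 + 0 \cdot 5} = \frac{6}{-2 + 0} = \frac{6}{-2} = 6 \left(- \frac{1}{2}\right) = -3$)
$H{\left(c,m \right)} = - 9 m \left(c + m\right)$ ($H{\left(c,m \right)} = - 9 m \left(m + c\right) = - 9 m \left(c + m\right)$)
$H{\left(X,b \right)} - 27130 = \left(-9\right) 158 \left(-3 + 158\right) - 27130 = \left(-9\right) 158 \cdot 155 - 27130 = -220410 - 27130 = -247540$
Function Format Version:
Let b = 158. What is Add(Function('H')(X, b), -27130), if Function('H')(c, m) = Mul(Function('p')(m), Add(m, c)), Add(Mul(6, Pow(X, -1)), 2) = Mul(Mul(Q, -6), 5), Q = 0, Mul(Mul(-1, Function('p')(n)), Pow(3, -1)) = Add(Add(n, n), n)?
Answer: -247540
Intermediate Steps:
Function('p')(n) = Mul(-9, n) (Function('p')(n) = Mul(-3, Add(Add(n, n), n)) = Mul(-3, Add(Mul(2, n), n)) = Mul(-3, Mul(3, n)) = Mul(-9, n))
X = -3 (X = Mul(6, Pow(Add(-2, Mul(Mul(0, -6), 5)), -1)) = Mul(6, Pow(Add(-2, Mul(0, 5)), -1)) = Mul(6, Pow(Add(-2, 0), -1)) = Mul(6, Pow(-2, -1)) = Mul(6, Rational(-1, 2)) = -3)
Function('H')(c, m) = Mul(-9, m, Add(c, m)) (Function('H')(c, m) = Mul(Mul(-9, m), Add(m, c)) = Mul(Mul(-9, m), Add(c, m)) = Mul(-9, m, Add(c, m)))
Add(Function('H')(X, b), -27130) = Add(Mul(-9, 158, Add(-3, 158)), -27130) = Add(Mul(-9, 158, 155), -27130) = Add(-220410, -27130) = -247540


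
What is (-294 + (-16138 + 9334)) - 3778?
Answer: -10876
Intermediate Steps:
(-294 + (-16138 + 9334)) - 3778 = (-294 - 6804) - 3778 = -7098 - 3778 = -10876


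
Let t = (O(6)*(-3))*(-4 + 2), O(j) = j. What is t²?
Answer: 1296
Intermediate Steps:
t = 36 (t = (6*(-3))*(-4 + 2) = -18*(-2) = 36)
t² = 36² = 1296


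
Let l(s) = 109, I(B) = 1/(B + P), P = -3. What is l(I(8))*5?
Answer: 545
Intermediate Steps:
I(B) = 1/(-3 + B) (I(B) = 1/(B - 3) = 1/(-3 + B))
l(I(8))*5 = 109*5 = 545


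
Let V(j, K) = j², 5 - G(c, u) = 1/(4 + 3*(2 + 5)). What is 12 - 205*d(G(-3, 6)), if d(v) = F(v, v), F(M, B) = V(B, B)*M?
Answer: -78134084/3125 ≈ -25003.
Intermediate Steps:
G(c, u) = 124/25 (G(c, u) = 5 - 1/(4 + 3*(2 + 5)) = 5 - 1/(4 + 3*7) = 5 - 1/(4 + 21) = 5 - 1/25 = 124/25)
F(M, B) = M*B² (F(M, B) = B²*M = M*B²)
d(v) = v³ (d(v) = v*v² = v³)
12 - 205*d(G(-3, 6)) = 12 - 205*(124/25)³ = 12 - 205*1906624/15625 = 12 - 78171584/3125 = -78134084/3125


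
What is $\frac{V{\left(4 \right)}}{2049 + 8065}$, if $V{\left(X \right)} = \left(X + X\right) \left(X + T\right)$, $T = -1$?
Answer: $\frac{12}{5057} \approx 0.0023729$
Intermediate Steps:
$V{\left(X \right)} = 2 X \left(-1 + X\right)$ ($V{\left(X \right)} = \left(X + X\right) \left(X - 1\right) = 2 X \left(-1 + X\right)$)
$\frac{V{\left(4 \right)}}{2049 + 8065} = \frac{2 \cdot 4 \left(-1 + 4\right)}{2049 + 8065} = \frac{2 \cdot 4 \cdot 3}{10114} = 24 \cdot \frac{1}{10114} = \frac{12}{5057}$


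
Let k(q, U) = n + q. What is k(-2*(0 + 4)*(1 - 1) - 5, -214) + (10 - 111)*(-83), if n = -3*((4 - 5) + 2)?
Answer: 8375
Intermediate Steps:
n = -3 (n = -3*(-1 + 2) = -3*1 = -3)
k(q, U) = -3 + q
k(-2*(0 + 4)*(1 - 1) - 5, -214) + (10 - 111)*(-83) = (-3 + (-2*(0 + 4)*(1 - 1) - 5)) + (10 - 111)*(-83) = (-3 + (-8*0 - 5)) - 101*(-83) = (-3 + (-2*0 - 5)) + 8383 = (-3 + (0 - 5)) + 8383 = (-3 - 5) + 8383 = -8 + 8383 = 8375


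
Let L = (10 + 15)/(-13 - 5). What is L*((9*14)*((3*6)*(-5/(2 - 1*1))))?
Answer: 15750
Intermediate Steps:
L = -25/18 (L = 25/(-18) = 25*(-1/18) = -25/18 ≈ -1.3889)
L*((9*14)*((3*6)*(-5/(2 - 1*1)))) = -25*9*14*(3*6)*(-5/(2 - 1*1))/18 = -175*18*(-5/(2 - 1)) = -175*18*(-5/1) = -175*18*(-5*1) = -175*18*(-5) = -175*(-90) = -25/18*(-11340) = 15750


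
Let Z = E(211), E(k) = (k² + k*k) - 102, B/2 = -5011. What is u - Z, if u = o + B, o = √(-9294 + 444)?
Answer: -98962 + 5*I*√354 ≈ -98962.0 + 94.074*I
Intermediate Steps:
B = -10022 (B = 2*(-5011) = -10022)
o = 5*I*√354 (o = √(-8850) = 5*I*√354 ≈ 94.074*I)
E(k) = -102 + 2*k² (E(k) = (k² + k²) - 102 = 2*k² - 102 = -102 + 2*k²)
u = -10022 + 5*I*√354 (u = 5*I*√354 - 10022 = -10022 + 5*I*√354 ≈ -10022.0 + 94.074*I)
Z = 88940 (Z = -102 + 2*211² = -102 + 2*44521 = -102 + 89042 = 88940)
u - Z = (-10022 + 5*I*√354) - 1*88940 = (-10022 + 5*I*√354) - 88940 = -98962 + 5*I*√354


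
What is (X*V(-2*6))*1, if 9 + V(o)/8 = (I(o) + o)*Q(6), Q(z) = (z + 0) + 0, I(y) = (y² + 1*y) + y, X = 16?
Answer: 81792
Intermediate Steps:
I(y) = y² + 2*y (I(y) = (y² + y) + y = (y + y²) + y = y² + 2*y)
Q(z) = z (Q(z) = z + 0 = z)
V(o) = -72 + 48*o + 48*o*(2 + o) (V(o) = -72 + 8*((o*(2 + o) + o)*6) = -72 + 8*((o + o*(2 + o))*6) = -72 + 8*(6*o + 6*o*(2 + o)) = -72 + (48*o + 48*o*(2 + o)) = -72 + 48*o + 48*o*(2 + o))
(X*V(-2*6))*1 = (16*(-72 + 48*(-2*6)² + 144*(-2*6)))*1 = (16*(-72 + 48*(-12)² + 144*(-12)))*1 = (16*(-72 + 48*144 - 1728))*1 = (16*(-72 + 6912 - 1728))*1 = (16*5112)*1 = 81792*1 = 81792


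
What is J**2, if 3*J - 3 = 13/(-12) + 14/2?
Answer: 11449/1296 ≈ 8.8341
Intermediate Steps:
J = 107/36 (J = 1 + (13/(-12) + 14/2)/3 = 1 + (13*(-1/12) + 14*(1/2))/3 = 1 + (-13/12 + 7)/3 = 1 + (1/3)*(71/12) = 1 + 71/36 = 107/36 ≈ 2.9722)
J**2 = (107/36)**2 = 11449/1296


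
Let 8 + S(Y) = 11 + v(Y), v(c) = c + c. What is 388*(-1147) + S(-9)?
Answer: -445051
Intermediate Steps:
v(c) = 2*c
S(Y) = 3 + 2*Y (S(Y) = -8 + (11 + 2*Y) = 3 + 2*Y)
388*(-1147) + S(-9) = 388*(-1147) + (3 + 2*(-9)) = -445036 + (3 - 18) = -445036 - 15 = -445051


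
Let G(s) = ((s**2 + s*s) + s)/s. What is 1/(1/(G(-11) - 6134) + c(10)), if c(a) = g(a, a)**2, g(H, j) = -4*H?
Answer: 6155/9847999 ≈ 0.00062500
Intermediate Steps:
G(s) = (s + 2*s**2)/s (G(s) = ((s**2 + s**2) + s)/s = (2*s**2 + s)/s = (s + 2*s**2)/s)
c(a) = 16*a**2 (c(a) = (-4*a)**2 = 16*a**2)
1/(1/(G(-11) - 6134) + c(10)) = 1/(1/((1 + 2*(-11)) - 6134) + 16*10**2) = 1/(1/((1 - 22) - 6134) + 16*100) = 1/(1/(-21 - 6134) + 1600) = 1/(1/(-6155) + 1600) = 1/(-1/6155 + 1600) = 1/(9847999/6155) = 6155/9847999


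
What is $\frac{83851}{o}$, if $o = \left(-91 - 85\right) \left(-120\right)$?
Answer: $\frac{83851}{21120} \approx 3.9702$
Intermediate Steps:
$o = 21120$ ($o = \left(-176\right) \left(-120\right) = 21120$)
$\frac{83851}{o} = \frac{83851}{21120}$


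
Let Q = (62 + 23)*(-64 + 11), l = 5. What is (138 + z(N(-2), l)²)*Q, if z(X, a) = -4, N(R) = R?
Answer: -693770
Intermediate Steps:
Q = -4505 (Q = 85*(-53) = -4505)
(138 + z(N(-2), l)²)*Q = (138 + (-4)²)*(-4505) = (138 + 16)*(-4505) = 154*(-4505) = -693770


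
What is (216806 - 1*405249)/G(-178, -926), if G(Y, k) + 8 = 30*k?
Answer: 188443/27788 ≈ 6.7814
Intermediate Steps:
G(Y, k) = -8 + 30*k
(216806 - 1*405249)/G(-178, -926) = (216806 - 1*405249)/(-8 + 30*(-926)) = (216806 - 405249)/(-8 - 27780) = -188443/(-27788) = -188443*(-1/27788) = 188443/27788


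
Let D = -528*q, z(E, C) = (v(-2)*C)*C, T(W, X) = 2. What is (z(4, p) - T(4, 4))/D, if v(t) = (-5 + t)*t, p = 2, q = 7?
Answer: -9/616 ≈ -0.014610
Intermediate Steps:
v(t) = t*(-5 + t)
z(E, C) = 14*C² (z(E, C) = ((-2*(-5 - 2))*C)*C = ((-2*(-7))*C)*C = (14*C)*C = 14*C²)
D = -3696 (D = -528*7 = -3696)
(z(4, p) - T(4, 4))/D = (14*2² - 1*2)/(-3696) = (14*4 - 2)*(-1/3696) = (56 - 2)*(-1/3696) = 54*(-1/3696) = -9/616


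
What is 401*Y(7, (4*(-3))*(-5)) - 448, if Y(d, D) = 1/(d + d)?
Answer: -5871/14 ≈ -419.36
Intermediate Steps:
Y(d, D) = 1/(2*d)
401*Y(7, (4*(-3))*(-5)) - 448 = 401*((½)/7) - 448 = 401*((½)*(⅐)) - 448 = 401*(1/14) - 448 = 401/14 - 448 = -5871/14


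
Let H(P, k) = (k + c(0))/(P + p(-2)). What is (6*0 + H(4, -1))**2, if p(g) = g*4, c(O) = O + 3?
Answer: 1/4 ≈ 0.25000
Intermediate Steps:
c(O) = 3 + O
p(g) = 4*g
H(P, k) = (3 + k)/(-8 + P) (H(P, k) = (k + (3 + 0))/(P + 4*(-2)) = (k + 3)/(P - 8) = (3 + k)/(-8 + P))
(6*0 + H(4, -1))**2 = (6*0 + (3 - 1)/(-8 + 4))**2 = (0 + 2/(-4))**2 = (0 - 1/4*2)**2 = (0 - 1/2)**2 = (-1/2)**2 = 1/4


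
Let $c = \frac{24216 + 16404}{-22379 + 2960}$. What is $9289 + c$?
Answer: $\frac{60114157}{6473} \approx 9286.9$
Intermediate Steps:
$c = - \frac{13540}{6473}$ ($c = \frac{40620}{-19419} = 40620 \left(- \frac{1}{19419}\right) = - \frac{13540}{6473} \approx -2.0918$)
$9289 + c = 9289 - \frac{13540}{6473} = \frac{60114157}{6473}$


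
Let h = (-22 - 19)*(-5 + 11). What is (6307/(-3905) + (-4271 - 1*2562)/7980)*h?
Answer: 126300869/207746 ≈ 607.96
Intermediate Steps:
h = -246 (h = -41*6 = -246)
(6307/(-3905) + (-4271 - 1*2562)/7980)*h = (6307/(-3905) + (-4271 - 1*2562)/7980)*(-246) = (6307*(-1/3905) + (-4271 - 2562)*(1/7980))*(-246) = (-6307/3905 - 6833*1/7980)*(-246) = (-6307/3905 - 6833/7980)*(-246) = -3080509/1246476*(-246) = 126300869/207746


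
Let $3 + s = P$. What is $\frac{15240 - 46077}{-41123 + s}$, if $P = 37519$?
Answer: $\frac{30837}{3607} \approx 8.5492$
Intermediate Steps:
$s = 37516$ ($s = -3 + 37519 = 37516$)
$\frac{15240 - 46077}{-41123 + s} = \frac{15240 - 46077}{-41123 + 37516} = - \frac{30837}{-3607} = \left(-30837\right) \left(- \frac{1}{3607}\right) = \frac{30837}{3607}$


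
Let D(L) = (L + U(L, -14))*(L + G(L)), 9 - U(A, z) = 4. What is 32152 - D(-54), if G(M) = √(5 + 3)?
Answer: 29506 + 98*√2 ≈ 29645.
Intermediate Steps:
U(A, z) = 5 (U(A, z) = 9 - 1*4 = 9 - 4 = 5)
G(M) = 2*√2 (G(M) = √8 = 2*√2)
D(L) = (5 + L)*(L + 2*√2) (D(L) = (L + 5)*(L + 2*√2) = (5 + L)*(L + 2*√2))
32152 - D(-54) = 32152 - ((-54)² + 5*(-54) + 10*√2 + 2*(-54)*√2) = 32152 - (2916 - 270 + 10*√2 - 108*√2) = 32152 - (2646 - 98*√2) = 32152 + (-2646 + 98*√2) = 29506 + 98*√2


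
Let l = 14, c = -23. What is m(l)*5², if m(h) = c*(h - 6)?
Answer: -4600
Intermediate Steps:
m(h) = 138 - 23*h (m(h) = -23*(h - 6) = -23*(-6 + h) = 138 - 23*h)
m(l)*5² = (138 - 23*14)*5² = (138 - 322)*25 = -184*25 = -4600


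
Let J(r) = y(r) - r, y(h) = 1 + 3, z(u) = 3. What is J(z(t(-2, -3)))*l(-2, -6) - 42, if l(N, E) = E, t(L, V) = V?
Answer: -48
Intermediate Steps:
y(h) = 4
J(r) = 4 - r
J(z(t(-2, -3)))*l(-2, -6) - 42 = (4 - 1*3)*(-6) - 42 = (4 - 3)*(-6) - 42 = 1*(-6) - 42 = -6 - 42 = -48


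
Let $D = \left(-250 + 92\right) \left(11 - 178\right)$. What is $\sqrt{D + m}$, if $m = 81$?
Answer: $\sqrt{26467} \approx 162.69$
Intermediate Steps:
$D = 26386$ ($D = \left(-158\right) \left(-167\right) = 26386$)
$\sqrt{D + m} = \sqrt{26386 + 81} = \sqrt{26467}$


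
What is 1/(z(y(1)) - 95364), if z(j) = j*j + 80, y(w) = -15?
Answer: -1/95059 ≈ -1.0520e-5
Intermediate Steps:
z(j) = 80 + j² (z(j) = j² + 80 = 80 + j²)
1/(z(y(1)) - 95364) = 1/((80 + (-15)²) - 95364) = 1/((80 + 225) - 95364) = 1/(305 - 95364) = 1/(-95059) = -1/95059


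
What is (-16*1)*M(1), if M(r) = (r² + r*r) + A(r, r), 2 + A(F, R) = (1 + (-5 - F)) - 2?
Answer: 112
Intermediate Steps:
A(F, R) = -8 - F (A(F, R) = -2 + ((1 + (-5 - F)) - 2) = -2 + ((-4 - F) - 2) = -2 + (-6 - F) = -8 - F)
M(r) = -8 - r + 2*r² (M(r) = (r² + r*r) + (-8 - r) = (r² + r²) + (-8 - r) = 2*r² + (-8 - r) = -8 - r + 2*r²)
(-16*1)*M(1) = (-16*1)*(-8 - 1*1 + 2*1²) = -16*(-8 - 1 + 2*1) = -16*(-8 - 1 + 2) = -16*(-7) = 112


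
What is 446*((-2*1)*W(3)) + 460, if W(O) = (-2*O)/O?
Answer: 2244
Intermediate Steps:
W(O) = -2
446*((-2*1)*W(3)) + 460 = 446*(-2*1*(-2)) + 460 = 446*(-2*(-2)) + 460 = 446*4 + 460 = 1784 + 460 = 2244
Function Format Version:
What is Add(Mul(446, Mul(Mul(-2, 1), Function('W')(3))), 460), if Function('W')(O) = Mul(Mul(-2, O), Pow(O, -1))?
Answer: 2244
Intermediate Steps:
Function('W')(O) = -2
Add(Mul(446, Mul(Mul(-2, 1), Function('W')(3))), 460) = Add(Mul(446, Mul(Mul(-2, 1), -2)), 460) = Add(Mul(446, Mul(-2, -2)), 460) = Add(Mul(446, 4), 460) = Add(1784, 460) = 2244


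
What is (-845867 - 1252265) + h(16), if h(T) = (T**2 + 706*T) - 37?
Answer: -2086617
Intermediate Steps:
h(T) = -37 + T**2 + 706*T
(-845867 - 1252265) + h(16) = (-845867 - 1252265) + (-37 + 16**2 + 706*16) = -2098132 + (-37 + 256 + 11296) = -2098132 + 11515 = -2086617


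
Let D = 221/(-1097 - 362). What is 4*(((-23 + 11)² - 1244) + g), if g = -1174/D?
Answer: 5879064/221 ≈ 26602.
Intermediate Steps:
D = -221/1459 (D = 221/(-1459) = 221*(-1/1459) = -221/1459 ≈ -0.15147)
g = 1712866/221 (g = -1174/(-221/1459) = -1174*(-1459/221) = 1712866/221 ≈ 7750.5)
4*(((-23 + 11)² - 1244) + g) = 4*(((-23 + 11)² - 1244) + 1712866/221) = 4*(((-12)² - 1244) + 1712866/221) = 4*((144 - 1244) + 1712866/221) = 4*(-1100 + 1712866/221) = 4*(1469766/221) = 5879064/221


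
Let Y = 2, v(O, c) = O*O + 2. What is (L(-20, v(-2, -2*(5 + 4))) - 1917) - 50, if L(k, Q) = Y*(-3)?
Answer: -1973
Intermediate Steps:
v(O, c) = 2 + O**2 (v(O, c) = O**2 + 2 = 2 + O**2)
L(k, Q) = -6 (L(k, Q) = 2*(-3) = -6)
(L(-20, v(-2, -2*(5 + 4))) - 1917) - 50 = (-6 - 1917) - 50 = -1923 - 50 = -1973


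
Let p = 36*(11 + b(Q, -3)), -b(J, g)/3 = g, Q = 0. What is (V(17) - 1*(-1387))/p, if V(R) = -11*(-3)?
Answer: 71/36 ≈ 1.9722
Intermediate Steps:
b(J, g) = -3*g
p = 720 (p = 36*(11 - 3*(-3)) = 36*(11 + 9) = 36*20 = 720)
V(R) = 33
(V(17) - 1*(-1387))/p = (33 - 1*(-1387))/720 = (33 + 1387)*(1/720) = 1420*(1/720) = 71/36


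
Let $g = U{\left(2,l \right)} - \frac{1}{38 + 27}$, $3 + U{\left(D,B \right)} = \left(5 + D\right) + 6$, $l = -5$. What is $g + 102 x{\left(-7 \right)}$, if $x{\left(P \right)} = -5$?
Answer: $- \frac{32501}{65} \approx -500.02$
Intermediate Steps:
$U{\left(D,B \right)} = 8 + D$ ($U{\left(D,B \right)} = -3 + \left(\left(5 + D\right) + 6\right) = -3 + \left(11 + D\right) = 8 + D$)
$g = \frac{649}{65}$ ($g = \left(8 + 2\right) - \frac{1}{38 + 27} = 10 - \frac{1}{65} = \frac{649}{65} \approx 9.9846$)
$g + 102 x{\left(-7 \right)} = \frac{649}{65} + 102 \left(-5\right) = \frac{649}{65} - 510 = - \frac{32501}{65}$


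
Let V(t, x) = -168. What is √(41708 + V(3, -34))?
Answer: 2*√10385 ≈ 203.81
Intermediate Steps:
√(41708 + V(3, -34)) = √(41708 - 168) = √41540 = 2*√10385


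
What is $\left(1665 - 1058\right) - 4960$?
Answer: $-4353$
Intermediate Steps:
$\left(1665 - 1058\right) - 4960 = 607 - 4960 = -4353$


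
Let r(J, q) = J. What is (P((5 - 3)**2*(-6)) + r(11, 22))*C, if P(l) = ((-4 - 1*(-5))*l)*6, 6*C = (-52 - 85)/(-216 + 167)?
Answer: -2603/42 ≈ -61.976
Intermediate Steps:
C = 137/294 (C = ((-52 - 85)/(-216 + 167))/6 = (-137/(-49))/6 = (-137*(-1/49))/6 = (1/6)*(137/49) = 137/294 ≈ 0.46599)
P(l) = 6*l (P(l) = ((-4 + 5)*l)*6 = (1*l)*6 = l*6 = 6*l)
(P((5 - 3)**2*(-6)) + r(11, 22))*C = (6*((5 - 3)**2*(-6)) + 11)*(137/294) = (6*(2**2*(-6)) + 11)*(137/294) = (6*(4*(-6)) + 11)*(137/294) = (6*(-24) + 11)*(137/294) = (-144 + 11)*(137/294) = -133*137/294 = -2603/42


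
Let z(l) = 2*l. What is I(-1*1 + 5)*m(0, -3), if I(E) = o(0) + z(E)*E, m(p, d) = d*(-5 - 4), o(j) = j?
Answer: 864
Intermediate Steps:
m(p, d) = -9*d (m(p, d) = d*(-9) = -9*d)
I(E) = 2*E**2 (I(E) = 0 + (2*E)*E = 0 + 2*E**2 = 2*E**2)
I(-1*1 + 5)*m(0, -3) = (2*(-1*1 + 5)**2)*(-9*(-3)) = (2*(-1 + 5)**2)*27 = (2*4**2)*27 = (2*16)*27 = 32*27 = 864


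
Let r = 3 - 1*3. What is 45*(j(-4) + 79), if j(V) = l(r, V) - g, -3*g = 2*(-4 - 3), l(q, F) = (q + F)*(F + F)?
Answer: 4785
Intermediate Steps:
r = 0 (r = 3 - 3 = 0)
l(q, F) = 2*F*(F + q) (l(q, F) = (F + q)*(2*F) = 2*F*(F + q))
g = 14/3 (g = -2*(-4 - 3)/3 = -2*(-7)/3 = -1/3*(-14) = 14/3 ≈ 4.6667)
j(V) = -14/3 + 2*V**2 (j(V) = 2*V*(V + 0) - 1*14/3 = 2*V*V - 14/3 = 2*V**2 - 14/3 = -14/3 + 2*V**2)
45*(j(-4) + 79) = 45*((-14/3 + 2*(-4)**2) + 79) = 45*((-14/3 + 2*16) + 79) = 45*((-14/3 + 32) + 79) = 45*(82/3 + 79) = 45*(319/3) = 4785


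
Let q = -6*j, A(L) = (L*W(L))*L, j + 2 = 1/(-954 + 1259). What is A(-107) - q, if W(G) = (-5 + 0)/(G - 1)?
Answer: 17065093/32940 ≈ 518.07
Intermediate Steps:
j = -609/305 (j = -2 + 1/(-954 + 1259) = -2 + 1/305 = -609/305 ≈ -1.9967)
W(G) = -5/(-1 + G)
A(L) = -5*L²/(-1 + L) (A(L) = (L*(-5/(-1 + L)))*L = (-5*L/(-1 + L))*L = -5*L²/(-1 + L))
q = 3654/305 (q = -6*(-609/305) = 3654/305 ≈ 11.980)
A(-107) - q = -5*(-107)²/(-1 - 107) - 1*3654/305 = -5*11449/(-108) - 3654/305 = -5*11449*(-1/108) - 3654/305 = 57245/108 - 3654/305 = 17065093/32940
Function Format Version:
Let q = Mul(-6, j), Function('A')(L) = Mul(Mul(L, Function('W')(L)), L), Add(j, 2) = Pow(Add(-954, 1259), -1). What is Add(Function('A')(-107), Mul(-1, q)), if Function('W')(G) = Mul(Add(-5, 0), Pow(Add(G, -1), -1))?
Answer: Rational(17065093, 32940) ≈ 518.07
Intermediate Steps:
j = Rational(-609, 305) (j = Add(-2, Pow(Add(-954, 1259), -1)) = Add(-2, Pow(305, -1)) = Add(-2, Rational(1, 305)) = Rational(-609, 305) ≈ -1.9967)
Function('W')(G) = Mul(-5, Pow(Add(-1, G), -1))
Function('A')(L) = Mul(-5, Pow(L, 2), Pow(Add(-1, L), -1)) (Function('A')(L) = Mul(Mul(L, Mul(-5, Pow(Add(-1, L), -1))), L) = Mul(Mul(-5, L, Pow(Add(-1, L), -1)), L) = Mul(-5, Pow(L, 2), Pow(Add(-1, L), -1)))
q = Rational(3654, 305) (q = Mul(-6, Rational(-609, 305)) = Rational(3654, 305) ≈ 11.980)
Add(Function('A')(-107), Mul(-1, q)) = Add(Mul(-5, Pow(-107, 2), Pow(Add(-1, -107), -1)), Mul(-1, Rational(3654, 305))) = Add(Mul(-5, 11449, Pow(-108, -1)), Rational(-3654, 305)) = Add(Mul(-5, 11449, Rational(-1, 108)), Rational(-3654, 305)) = Add(Rational(57245, 108), Rational(-3654, 305)) = Rational(17065093, 32940)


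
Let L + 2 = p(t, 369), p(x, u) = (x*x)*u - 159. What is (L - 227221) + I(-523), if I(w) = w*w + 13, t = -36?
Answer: 524384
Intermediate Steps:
I(w) = 13 + w² (I(w) = w² + 13 = 13 + w²)
p(x, u) = -159 + u*x² (p(x, u) = x²*u - 159 = u*x² - 159 = -159 + u*x²)
L = 478063 (L = -2 + (-159 + 369*(-36)²) = -2 + (-159 + 369*1296) = -2 + (-159 + 478224) = -2 + 478065 = 478063)
(L - 227221) + I(-523) = (478063 - 227221) + (13 + (-523)²) = 250842 + (13 + 273529) = 250842 + 273542 = 524384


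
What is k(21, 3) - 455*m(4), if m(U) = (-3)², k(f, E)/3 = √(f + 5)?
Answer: -4095 + 3*√26 ≈ -4079.7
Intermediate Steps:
k(f, E) = 3*√(5 + f) (k(f, E) = 3*√(f + 5) = 3*√(5 + f))
m(U) = 9
k(21, 3) - 455*m(4) = 3*√(5 + 21) - 455*9 = 3*√26 - 4095 = -4095 + 3*√26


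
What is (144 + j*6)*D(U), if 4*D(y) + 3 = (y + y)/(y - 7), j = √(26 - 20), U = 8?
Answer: 468 + 39*√6/2 ≈ 515.76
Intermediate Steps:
j = √6 ≈ 2.4495
D(y) = -¾ + y/(2*(-7 + y)) (D(y) = -¾ + ((y + y)/(y - 7))/4 = -¾ + ((2*y)/(-7 + y))/4 = -¾ + (2*y/(-7 + y))/4 = -¾ + y/(2*(-7 + y)))
(144 + j*6)*D(U) = (144 + √6*6)*((21 - 1*8)/(4*(-7 + 8))) = (144 + 6*√6)*((¼)*(21 - 8)/1) = (144 + 6*√6)*((¼)*1*13) = (144 + 6*√6)*(13/4) = 468 + 39*√6/2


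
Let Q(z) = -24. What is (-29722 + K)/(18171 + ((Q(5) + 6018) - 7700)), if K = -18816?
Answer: -48538/16465 ≈ -2.9479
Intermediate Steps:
(-29722 + K)/(18171 + ((Q(5) + 6018) - 7700)) = (-29722 - 18816)/(18171 + ((-24 + 6018) - 7700)) = -48538/(18171 + (5994 - 7700)) = -48538/(18171 - 1706) = -48538/16465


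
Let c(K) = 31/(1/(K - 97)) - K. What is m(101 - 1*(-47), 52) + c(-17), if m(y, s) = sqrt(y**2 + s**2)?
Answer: -3517 + 4*sqrt(1538) ≈ -3360.1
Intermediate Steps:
m(y, s) = sqrt(s**2 + y**2)
c(K) = -3007 + 30*K (c(K) = 31/(1/(-97 + K)) - K = 31*(-97 + K) - K = (-3007 + 31*K) - K = -3007 + 30*K)
m(101 - 1*(-47), 52) + c(-17) = sqrt(52**2 + (101 - 1*(-47))**2) + (-3007 + 30*(-17)) = sqrt(2704 + (101 + 47)**2) + (-3007 - 510) = sqrt(2704 + 148**2) - 3517 = sqrt(2704 + 21904) - 3517 = sqrt(24608) - 3517 = 4*sqrt(1538) - 3517 = -3517 + 4*sqrt(1538)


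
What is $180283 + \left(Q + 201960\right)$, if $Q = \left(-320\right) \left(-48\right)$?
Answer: $397603$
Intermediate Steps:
$Q = 15360$
$180283 + \left(Q + 201960\right) = 180283 + \left(15360 + 201960\right) = 180283 + 217320 = 397603$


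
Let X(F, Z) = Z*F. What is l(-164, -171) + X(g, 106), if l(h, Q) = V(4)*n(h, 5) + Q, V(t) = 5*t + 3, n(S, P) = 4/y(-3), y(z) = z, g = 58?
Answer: 17839/3 ≈ 5946.3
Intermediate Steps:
X(F, Z) = F*Z
n(S, P) = -4/3 (n(S, P) = 4/(-3) = 4*(-⅓) = -4/3)
V(t) = 3 + 5*t
l(h, Q) = -92/3 + Q (l(h, Q) = (3 + 5*4)*(-4/3) + Q = (3 + 20)*(-4/3) + Q = 23*(-4/3) + Q = -92/3 + Q)
l(-164, -171) + X(g, 106) = (-92/3 - 171) + 58*106 = -605/3 + 6148 = 17839/3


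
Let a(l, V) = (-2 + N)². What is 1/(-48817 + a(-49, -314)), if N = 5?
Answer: -1/48808 ≈ -2.0488e-5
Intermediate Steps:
a(l, V) = 9 (a(l, V) = (-2 + 5)² = 3² = 9)
1/(-48817 + a(-49, -314)) = 1/(-48817 + 9) = 1/(-48808) = -1/48808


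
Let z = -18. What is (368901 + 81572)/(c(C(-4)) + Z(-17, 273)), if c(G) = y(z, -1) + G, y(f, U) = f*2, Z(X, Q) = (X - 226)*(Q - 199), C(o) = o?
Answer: -450473/18022 ≈ -24.996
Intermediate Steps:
Z(X, Q) = (-226 + X)*(-199 + Q)
y(f, U) = 2*f
c(G) = -36 + G (c(G) = 2*(-18) + G = -36 + G)
(368901 + 81572)/(c(C(-4)) + Z(-17, 273)) = (368901 + 81572)/((-36 - 4) + (44974 - 226*273 - 199*(-17) + 273*(-17))) = 450473/(-40 + (44974 - 61698 + 3383 - 4641)) = 450473/(-40 - 17982) = 450473/(-18022) = 450473*(-1/18022) = -450473/18022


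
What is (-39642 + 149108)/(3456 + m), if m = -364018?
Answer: -54733/180281 ≈ -0.30360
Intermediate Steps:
(-39642 + 149108)/(3456 + m) = (-39642 + 149108)/(3456 - 364018) = 109466/(-360562) = 109466*(-1/360562) = -54733/180281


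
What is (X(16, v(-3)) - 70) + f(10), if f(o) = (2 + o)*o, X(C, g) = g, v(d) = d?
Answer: 47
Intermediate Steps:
f(o) = o*(2 + o)
(X(16, v(-3)) - 70) + f(10) = (-3 - 70) + 10*(2 + 10) = -73 + 10*12 = -73 + 120 = 47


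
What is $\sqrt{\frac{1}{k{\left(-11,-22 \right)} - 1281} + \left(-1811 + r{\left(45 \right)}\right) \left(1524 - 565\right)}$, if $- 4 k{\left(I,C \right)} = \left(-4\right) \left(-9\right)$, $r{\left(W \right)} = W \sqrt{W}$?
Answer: $\frac{\sqrt{-2890124012190 + 215442706500 \sqrt{5}}}{1290} \approx 1203.0 i$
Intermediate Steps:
$r{\left(W \right)} = W^{\frac{3}{2}}$
$k{\left(I,C \right)} = -9$ ($k{\left(I,C \right)} = - \frac{\left(-4\right) \left(-9\right)}{4} = \left(- \frac{1}{4}\right) 36 = -9$)
$\sqrt{\frac{1}{k{\left(-11,-22 \right)} - 1281} + \left(-1811 + r{\left(45 \right)}\right) \left(1524 - 565\right)} = \sqrt{\frac{1}{-9 - 1281} + \left(-1811 + 45^{\frac{3}{2}}\right) \left(1524 - 565\right)} = \sqrt{\frac{1}{-1290} + \left(-1811 + 135 \sqrt{5}\right) 959} = \sqrt{- \frac{1}{1290} - \left(1736749 - 129465 \sqrt{5}\right)} = \sqrt{- \frac{2240406211}{1290} + 129465 \sqrt{5}}$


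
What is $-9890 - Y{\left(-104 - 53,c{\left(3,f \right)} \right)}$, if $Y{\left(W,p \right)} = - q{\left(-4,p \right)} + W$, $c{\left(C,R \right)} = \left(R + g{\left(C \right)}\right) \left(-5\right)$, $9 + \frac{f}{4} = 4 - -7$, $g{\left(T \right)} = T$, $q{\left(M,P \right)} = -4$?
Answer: $-9737$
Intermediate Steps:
$f = 8$ ($f = -36 + 4 \left(4 - -7\right) = -36 + 4 \left(4 + 7\right) = -36 + 4 \cdot 11 = -36 + 44 = 8$)
$c{\left(C,R \right)} = - 5 C - 5 R$ ($c{\left(C,R \right)} = \left(R + C\right) \left(-5\right) = \left(C + R\right) \left(-5\right) = - 5 C - 5 R$)
$Y{\left(W,p \right)} = 4 + W$ ($Y{\left(W,p \right)} = \left(-1\right) \left(-4\right) + W = 4 + W$)
$-9890 - Y{\left(-104 - 53,c{\left(3,f \right)} \right)} = -9890 - \left(4 - 157\right) = -9890 - -153 = -9890 + 153 = -9737$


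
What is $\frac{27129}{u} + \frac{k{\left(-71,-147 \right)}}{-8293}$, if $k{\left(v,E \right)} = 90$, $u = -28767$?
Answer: $- \frac{75856609}{79521577} \approx -0.95391$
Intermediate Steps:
$\frac{27129}{u} + \frac{k{\left(-71,-147 \right)}}{-8293} = \frac{27129}{-28767} + \frac{90}{-8293} = 27129 \left(- \frac{1}{28767}\right) + 90 \left(- \frac{1}{8293}\right) = - \frac{9043}{9589} - \frac{90}{8293} = - \frac{75856609}{79521577}$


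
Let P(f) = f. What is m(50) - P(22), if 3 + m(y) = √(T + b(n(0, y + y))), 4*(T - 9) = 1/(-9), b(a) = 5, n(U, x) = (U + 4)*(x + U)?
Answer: -25 + √503/6 ≈ -21.262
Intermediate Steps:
n(U, x) = (4 + U)*(U + x)
T = 323/36 (T = 9 + (¼)/(-9) = 9 + (¼)*(-⅑) = 9 - 1/36 = 323/36 ≈ 8.9722)
m(y) = -3 + √503/6 (m(y) = -3 + √(323/36 + 5) = -3 + √(503/36) = -3 + √503/6)
m(50) - P(22) = (-3 + √503/6) - 1*22 = (-3 + √503/6) - 22 = -25 + √503/6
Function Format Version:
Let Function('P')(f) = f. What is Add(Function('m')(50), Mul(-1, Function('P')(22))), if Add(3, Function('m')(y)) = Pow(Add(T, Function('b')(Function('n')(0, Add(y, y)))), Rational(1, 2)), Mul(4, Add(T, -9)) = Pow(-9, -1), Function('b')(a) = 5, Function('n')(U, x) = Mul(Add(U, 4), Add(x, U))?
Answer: Add(-25, Mul(Rational(1, 6), Pow(503, Rational(1, 2)))) ≈ -21.262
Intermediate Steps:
Function('n')(U, x) = Mul(Add(4, U), Add(U, x))
T = Rational(323, 36) (T = Add(9, Mul(Rational(1, 4), Pow(-9, -1))) = Add(9, Mul(Rational(1, 4), Rational(-1, 9))) = Add(9, Rational(-1, 36)) = Rational(323, 36) ≈ 8.9722)
Function('m')(y) = Add(-3, Mul(Rational(1, 6), Pow(503, Rational(1, 2)))) (Function('m')(y) = Add(-3, Pow(Add(Rational(323, 36), 5), Rational(1, 2))) = Add(-3, Pow(Rational(503, 36), Rational(1, 2))) = Add(-3, Mul(Rational(1, 6), Pow(503, Rational(1, 2)))))
Add(Function('m')(50), Mul(-1, Function('P')(22))) = Add(Add(-3, Mul(Rational(1, 6), Pow(503, Rational(1, 2)))), Mul(-1, 22)) = Add(Add(-3, Mul(Rational(1, 6), Pow(503, Rational(1, 2)))), -22) = Add(-25, Mul(Rational(1, 6), Pow(503, Rational(1, 2))))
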